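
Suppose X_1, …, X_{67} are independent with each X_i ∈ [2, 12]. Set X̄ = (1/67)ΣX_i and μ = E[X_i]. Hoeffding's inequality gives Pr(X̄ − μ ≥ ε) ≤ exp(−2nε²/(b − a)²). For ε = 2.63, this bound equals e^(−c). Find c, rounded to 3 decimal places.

c = 2nε²/(b − a)² = 2·67·2.63² / 10² = 9.2686.

9.269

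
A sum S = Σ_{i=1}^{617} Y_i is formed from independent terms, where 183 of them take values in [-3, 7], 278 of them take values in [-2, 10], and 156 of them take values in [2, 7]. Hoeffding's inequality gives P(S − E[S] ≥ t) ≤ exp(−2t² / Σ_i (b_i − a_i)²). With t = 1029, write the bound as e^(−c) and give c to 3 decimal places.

Σ(b_i − a_i)² = 183·10² + 278·12² + 156·5² = 62232.
c = 2t² / 62232 = 2·1029² / 62232 = 34.0288.

34.029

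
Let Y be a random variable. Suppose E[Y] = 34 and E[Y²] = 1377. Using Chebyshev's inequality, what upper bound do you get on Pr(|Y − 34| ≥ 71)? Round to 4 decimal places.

Var(Y) = E[Y²] − (E[Y])² = 1377 − 1156 = 221.
Chebyshev's inequality: Pr(|Y − μ| ≥ t) ≤ Var(Y)/t² = 221/5041 = 0.0438.

0.0438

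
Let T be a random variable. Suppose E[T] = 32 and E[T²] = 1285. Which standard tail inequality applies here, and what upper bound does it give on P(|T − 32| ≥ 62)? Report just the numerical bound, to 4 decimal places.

The first two moments determine the variance, so Chebyshev's inequality is the sharpest standard bound available.
Var(T) = E[T²] − (E[T])² = 1285 − 1024 = 261.
Chebyshev's inequality: P(|T − μ| ≥ t) ≤ Var(T)/t² = 261/3844 = 0.0679.

0.0679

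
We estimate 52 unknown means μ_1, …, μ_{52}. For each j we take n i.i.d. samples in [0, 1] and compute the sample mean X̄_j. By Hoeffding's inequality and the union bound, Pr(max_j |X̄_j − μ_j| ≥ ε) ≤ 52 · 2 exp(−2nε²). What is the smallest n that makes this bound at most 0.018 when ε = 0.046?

2047

Need 2·52·exp(−2nε²) ≤ 0.018, i.e. exp(−2nε²) ≤ 0.018/104.
So 2nε² ≥ ln(104/0.018) = 8.661774.
Hence n ≥ 8.661774/(2·0.046²) = 2046.733.
The smallest integer n is 2047.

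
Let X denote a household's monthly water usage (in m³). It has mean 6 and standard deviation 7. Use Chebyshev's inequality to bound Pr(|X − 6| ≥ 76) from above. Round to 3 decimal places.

Chebyshev: Pr(|X − μ| ≥ t) ≤ Var(X)/t².
Var(X) = σ² = 7² = 49.
Bound = 49 / 5776 = 0.0085.

0.008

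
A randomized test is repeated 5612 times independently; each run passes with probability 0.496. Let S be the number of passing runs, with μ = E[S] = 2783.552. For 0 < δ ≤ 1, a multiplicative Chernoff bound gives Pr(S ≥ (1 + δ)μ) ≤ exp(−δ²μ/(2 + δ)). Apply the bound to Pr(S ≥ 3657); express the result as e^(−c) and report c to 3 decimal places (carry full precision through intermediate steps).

118.454

Write 3657 = (1 + δ)μ, so δ = 3657/2783.552 − 1 = 0.313789…
Then the exponent is δ²μ/(2 + δ) = (3657 − μ)² / (μ·(2 + δ)) = 118.454351.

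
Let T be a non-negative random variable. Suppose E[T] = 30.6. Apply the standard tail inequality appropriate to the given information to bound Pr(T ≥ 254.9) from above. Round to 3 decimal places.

0.120

Only the mean of a non-negative variable is known, so Markov's inequality is the applicable tail bound.
Markov's inequality: for a non-negative random variable, Pr(T ≥ a) ≤ E[T]/a.
Here E[T] = 30.6 and a = 254.9, so the bound is 30.6/254.9 = 0.1200.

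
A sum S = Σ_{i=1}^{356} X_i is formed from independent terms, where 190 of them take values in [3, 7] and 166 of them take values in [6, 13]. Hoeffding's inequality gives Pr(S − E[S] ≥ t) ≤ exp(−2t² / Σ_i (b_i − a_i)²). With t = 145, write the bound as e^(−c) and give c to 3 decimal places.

Σ(b_i − a_i)² = 190·4² + 166·7² = 11174.
c = 2t² / 11174 = 2·145² / 11174 = 3.7632.

3.763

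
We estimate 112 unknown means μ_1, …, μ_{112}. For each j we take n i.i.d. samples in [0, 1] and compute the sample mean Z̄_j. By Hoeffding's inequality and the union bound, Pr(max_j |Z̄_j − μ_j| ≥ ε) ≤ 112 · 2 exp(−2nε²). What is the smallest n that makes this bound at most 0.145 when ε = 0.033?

Need 2·112·exp(−2nε²) ≤ 0.145, i.e. exp(−2nε²) ≤ 0.145/224.
So 2nε² ≥ ln(224/0.145) = 7.342668.
Hence n ≥ 7.342668/(2·0.033²) = 3371.289.
The smallest integer n is 3372.

3372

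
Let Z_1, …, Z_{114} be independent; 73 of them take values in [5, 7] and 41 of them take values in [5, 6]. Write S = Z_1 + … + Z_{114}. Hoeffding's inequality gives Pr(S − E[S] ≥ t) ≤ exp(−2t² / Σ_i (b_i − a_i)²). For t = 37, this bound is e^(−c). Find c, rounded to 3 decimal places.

Σ(b_i − a_i)² = 73·2² + 41·1² = 333.
c = 2t² / 333 = 2·37² / 333 = 8.2222.

8.222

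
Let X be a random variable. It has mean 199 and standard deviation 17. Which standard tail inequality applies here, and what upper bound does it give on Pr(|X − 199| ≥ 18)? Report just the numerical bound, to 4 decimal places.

Mean and variance are known, so Chebyshev's inequality applies.
Chebyshev: Pr(|X − μ| ≥ t) ≤ Var(X)/t².
Var(X) = σ² = 17² = 289.
Bound = 289 / 324 = 0.8920.

0.8920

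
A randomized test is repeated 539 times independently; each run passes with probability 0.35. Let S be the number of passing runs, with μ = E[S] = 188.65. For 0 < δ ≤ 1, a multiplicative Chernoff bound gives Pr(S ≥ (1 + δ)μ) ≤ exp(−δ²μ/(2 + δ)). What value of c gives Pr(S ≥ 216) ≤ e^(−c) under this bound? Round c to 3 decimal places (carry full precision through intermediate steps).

Write 216 = (1 + δ)μ, so δ = 216/188.65 − 1 = 0.1449775…
Then the exponent is δ²μ/(2 + δ) = (216 − μ)² / (μ·(2 + δ)) = 1.848567.

1.849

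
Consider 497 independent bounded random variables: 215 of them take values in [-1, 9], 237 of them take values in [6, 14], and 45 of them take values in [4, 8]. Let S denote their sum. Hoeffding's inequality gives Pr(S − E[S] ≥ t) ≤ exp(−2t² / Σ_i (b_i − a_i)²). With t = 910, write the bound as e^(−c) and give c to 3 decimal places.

44.298

Σ(b_i − a_i)² = 215·10² + 237·8² + 45·4² = 37388.
c = 2t² / 37388 = 2·910² / 37388 = 44.2976.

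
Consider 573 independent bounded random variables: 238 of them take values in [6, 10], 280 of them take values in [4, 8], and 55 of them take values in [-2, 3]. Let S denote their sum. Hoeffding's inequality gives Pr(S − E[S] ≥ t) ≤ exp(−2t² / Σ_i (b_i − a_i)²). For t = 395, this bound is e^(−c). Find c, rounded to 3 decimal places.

32.293

Σ(b_i − a_i)² = 238·4² + 280·4² + 55·5² = 9663.
c = 2t² / 9663 = 2·395² / 9663 = 32.2933.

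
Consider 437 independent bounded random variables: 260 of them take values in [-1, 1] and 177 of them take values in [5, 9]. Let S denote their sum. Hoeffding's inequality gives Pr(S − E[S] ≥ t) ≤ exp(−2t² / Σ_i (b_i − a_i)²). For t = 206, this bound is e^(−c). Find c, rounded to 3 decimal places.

21.919

Σ(b_i − a_i)² = 260·2² + 177·4² = 3872.
c = 2t² / 3872 = 2·206² / 3872 = 21.9194.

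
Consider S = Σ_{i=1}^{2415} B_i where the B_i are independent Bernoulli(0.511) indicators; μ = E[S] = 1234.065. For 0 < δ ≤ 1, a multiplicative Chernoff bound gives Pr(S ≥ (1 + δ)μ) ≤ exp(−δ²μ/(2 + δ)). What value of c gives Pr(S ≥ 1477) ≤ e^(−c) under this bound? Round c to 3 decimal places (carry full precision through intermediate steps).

21.769

Write 1477 = (1 + δ)μ, so δ = 1477/1234.065 − 1 = 0.1968575…
Then the exponent is δ²μ/(2 + δ) = (1477 − μ)² / (μ·(2 + δ)) = 21.769089.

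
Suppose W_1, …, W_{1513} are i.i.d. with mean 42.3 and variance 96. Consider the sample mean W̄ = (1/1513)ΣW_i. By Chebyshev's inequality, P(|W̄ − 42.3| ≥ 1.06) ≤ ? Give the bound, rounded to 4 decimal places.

0.0565

Var(W̄) = Var(W_i)/n = 96/1513 = 0.06345.
Chebyshev: P(|W̄ − 42.3| ≥ 1.06) ≤ Var(W̄)/(1.06)² = 96/(1513·1.06²) = 0.0565.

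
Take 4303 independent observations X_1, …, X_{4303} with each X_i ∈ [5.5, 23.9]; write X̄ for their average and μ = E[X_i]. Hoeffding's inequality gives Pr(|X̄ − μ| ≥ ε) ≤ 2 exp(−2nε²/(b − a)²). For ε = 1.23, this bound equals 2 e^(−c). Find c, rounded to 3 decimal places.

c = 2nε²/(b − a)² = 2·4303·1.23² / 18.4² = 38.4570.

38.457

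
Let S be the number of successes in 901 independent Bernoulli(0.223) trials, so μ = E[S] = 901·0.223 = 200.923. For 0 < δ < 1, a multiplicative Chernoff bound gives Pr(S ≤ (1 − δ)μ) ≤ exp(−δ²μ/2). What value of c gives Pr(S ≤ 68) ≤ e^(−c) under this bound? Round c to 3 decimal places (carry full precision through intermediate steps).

Write 68 = (1 − δ)μ, so δ = 1 − 68/200.923 = 0.6615619…
Then the exponent is δ²μ/2 = (μ − 68)²/(2μ) = 43.968396.

43.968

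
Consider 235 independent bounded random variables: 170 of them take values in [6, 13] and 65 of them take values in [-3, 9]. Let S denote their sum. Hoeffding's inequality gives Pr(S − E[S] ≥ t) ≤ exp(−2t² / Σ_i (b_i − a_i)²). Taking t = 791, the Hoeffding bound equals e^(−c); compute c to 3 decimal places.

70.738

Σ(b_i − a_i)² = 170·7² + 65·12² = 17690.
c = 2t² / 17690 = 2·791² / 17690 = 70.7384.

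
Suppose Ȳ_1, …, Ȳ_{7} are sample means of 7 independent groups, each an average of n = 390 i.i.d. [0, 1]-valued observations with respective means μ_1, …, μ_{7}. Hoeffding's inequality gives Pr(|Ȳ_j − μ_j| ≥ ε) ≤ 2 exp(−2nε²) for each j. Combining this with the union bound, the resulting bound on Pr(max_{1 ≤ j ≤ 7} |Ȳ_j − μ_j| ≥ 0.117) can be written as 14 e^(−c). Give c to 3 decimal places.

10.677

Union bound over the 7 events: Pr(max_{1 ≤ j ≤ 7} |Ȳ_j − μ_j| ≥ 0.117) ≤ 7·2·exp(−2nε²) = 14 exp(−2·390·0.117²).
So c = 2·390·0.117² = 10.6774.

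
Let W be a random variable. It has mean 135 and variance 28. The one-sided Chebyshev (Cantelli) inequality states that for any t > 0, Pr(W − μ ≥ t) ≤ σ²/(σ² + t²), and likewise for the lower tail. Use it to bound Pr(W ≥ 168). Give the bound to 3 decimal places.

0.025

Here σ² = 28 and t = 33, so σ² + t² = 1117.
Cantelli's bound: 28/1117 = 0.0251.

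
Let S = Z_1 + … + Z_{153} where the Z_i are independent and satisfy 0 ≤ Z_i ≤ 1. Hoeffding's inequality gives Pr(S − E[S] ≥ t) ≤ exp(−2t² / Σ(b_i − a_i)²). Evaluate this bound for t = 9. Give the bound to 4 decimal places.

Σ(b_i − a_i)² = 153·(1)² = 153.
Exponent = 2·9²/153 = 1.0588.
Bound = exp(−1.0588) = 0.34686.

0.3469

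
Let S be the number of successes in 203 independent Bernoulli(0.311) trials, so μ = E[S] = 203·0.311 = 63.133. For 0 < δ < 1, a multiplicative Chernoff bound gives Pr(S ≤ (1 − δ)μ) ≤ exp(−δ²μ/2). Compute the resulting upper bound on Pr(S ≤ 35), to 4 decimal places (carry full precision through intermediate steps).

0.0019

Write 35 = (1 − δ)μ, so δ = 1 − 35/63.133 = 0.4456148…
Then the exponent is δ²μ/2 = (μ − 35)²/(2μ) = 6.268241.
Bound = exp(−6.268241) = 0.00190.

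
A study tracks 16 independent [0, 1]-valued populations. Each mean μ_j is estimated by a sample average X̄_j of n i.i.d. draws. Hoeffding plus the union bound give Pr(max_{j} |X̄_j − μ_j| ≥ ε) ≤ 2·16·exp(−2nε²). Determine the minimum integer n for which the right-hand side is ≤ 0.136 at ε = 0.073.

513

Need 2·16·exp(−2nε²) ≤ 0.136, i.e. exp(−2nε²) ≤ 0.136/32.
So 2nε² ≥ ln(32/0.136) = 5.460836.
Hence n ≥ 5.460836/(2·0.073²) = 512.370.
The smallest integer n is 513.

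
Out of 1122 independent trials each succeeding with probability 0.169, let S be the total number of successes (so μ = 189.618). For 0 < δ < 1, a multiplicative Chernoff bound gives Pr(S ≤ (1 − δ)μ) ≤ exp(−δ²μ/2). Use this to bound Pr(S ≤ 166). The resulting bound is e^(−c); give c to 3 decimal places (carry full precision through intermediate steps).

1.471

Write 166 = (1 − δ)μ, so δ = 1 − 166/189.618 = 0.1245557…
Then the exponent is δ²μ/2 = (μ − 166)²/(2μ) = 1.470878.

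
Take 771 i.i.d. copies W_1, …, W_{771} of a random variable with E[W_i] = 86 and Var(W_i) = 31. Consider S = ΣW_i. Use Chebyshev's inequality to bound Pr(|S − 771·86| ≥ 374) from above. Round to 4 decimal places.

Var(S) = n·Var(W_i) = 771·31 = 23901.
Chebyshev: Pr(|S − 771·86| ≥ 374) ≤ Var(S)/374² = 23901/139876 = 0.1709.

0.1709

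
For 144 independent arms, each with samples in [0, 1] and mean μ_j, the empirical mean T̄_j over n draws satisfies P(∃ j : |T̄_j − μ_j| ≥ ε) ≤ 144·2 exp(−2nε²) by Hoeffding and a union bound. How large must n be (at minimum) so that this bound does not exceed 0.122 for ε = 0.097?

413

Need 2·144·exp(−2nε²) ≤ 0.122, i.e. exp(−2nε²) ≤ 0.122/288.
So 2nε² ≥ ln(288/0.122) = 7.766695.
Hence n ≥ 7.766695/(2·0.097²) = 412.727.
The smallest integer n is 413.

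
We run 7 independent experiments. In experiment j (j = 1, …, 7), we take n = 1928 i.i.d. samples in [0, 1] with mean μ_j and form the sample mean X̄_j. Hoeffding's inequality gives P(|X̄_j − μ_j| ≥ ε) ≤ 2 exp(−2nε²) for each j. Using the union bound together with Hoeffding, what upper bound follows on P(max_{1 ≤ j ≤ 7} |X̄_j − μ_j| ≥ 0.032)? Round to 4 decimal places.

0.2700

Per-experiment Hoeffding bound: 2·exp(−2·1928·0.032²) = 2·exp(−3.94854) = 0.038566.
Union bound over 7 events: 7·0.038566 = 0.26996.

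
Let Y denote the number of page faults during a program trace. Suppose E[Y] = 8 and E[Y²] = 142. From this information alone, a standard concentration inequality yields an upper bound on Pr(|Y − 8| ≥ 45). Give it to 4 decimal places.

The first two moments determine the variance, so Chebyshev's inequality is the sharpest standard bound available.
Var(Y) = E[Y²] − (E[Y])² = 142 − 64 = 78.
Chebyshev's inequality: Pr(|Y − μ| ≥ t) ≤ Var(Y)/t² = 78/2025 = 0.0385.

0.0385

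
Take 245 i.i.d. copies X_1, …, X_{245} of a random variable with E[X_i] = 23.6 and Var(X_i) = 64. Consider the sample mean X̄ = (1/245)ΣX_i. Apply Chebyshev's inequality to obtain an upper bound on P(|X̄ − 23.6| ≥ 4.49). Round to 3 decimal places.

Var(X̄) = Var(X_i)/n = 64/245 = 0.26122.
Chebyshev: P(|X̄ − 23.6| ≥ 4.49) ≤ Var(X̄)/(4.49)² = 64/(245·4.49²) = 0.0130.

0.013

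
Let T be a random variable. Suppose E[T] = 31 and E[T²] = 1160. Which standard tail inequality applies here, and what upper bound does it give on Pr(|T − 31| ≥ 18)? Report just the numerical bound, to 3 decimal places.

The first two moments determine the variance, so Chebyshev's inequality is the sharpest standard bound available.
Var(T) = E[T²] − (E[T])² = 1160 − 961 = 199.
Chebyshev's inequality: Pr(|T − μ| ≥ t) ≤ Var(T)/t² = 199/324 = 0.6142.

0.614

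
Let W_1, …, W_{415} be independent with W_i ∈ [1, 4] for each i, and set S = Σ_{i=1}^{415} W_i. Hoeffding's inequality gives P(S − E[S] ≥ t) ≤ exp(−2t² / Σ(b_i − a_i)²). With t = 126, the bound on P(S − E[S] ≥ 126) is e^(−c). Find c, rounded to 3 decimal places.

8.501

Σ(b_i − a_i)² = 415·(3)² = 3735.
c = 2t²/3735 = 2·126²/3735 = 8.5012.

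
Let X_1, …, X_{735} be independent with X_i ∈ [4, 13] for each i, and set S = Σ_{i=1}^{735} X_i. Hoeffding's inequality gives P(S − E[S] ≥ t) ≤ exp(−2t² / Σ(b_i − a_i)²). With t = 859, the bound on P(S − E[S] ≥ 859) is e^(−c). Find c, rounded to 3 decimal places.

24.788

Σ(b_i − a_i)² = 735·(9)² = 59535.
c = 2t²/59535 = 2·859²/59535 = 24.7881.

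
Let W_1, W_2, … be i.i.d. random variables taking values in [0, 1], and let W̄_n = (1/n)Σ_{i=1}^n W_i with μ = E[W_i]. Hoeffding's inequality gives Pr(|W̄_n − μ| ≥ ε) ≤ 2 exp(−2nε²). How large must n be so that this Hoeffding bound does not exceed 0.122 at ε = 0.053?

Require 2·exp(−2nε²) ≤ 0.122, i.e. 2nε² ≥ ln(2/0.122) = 2.796881.
So n ≥ 2.796881 / (2·0.053²) = 497.843.
The smallest integer n is 498.

498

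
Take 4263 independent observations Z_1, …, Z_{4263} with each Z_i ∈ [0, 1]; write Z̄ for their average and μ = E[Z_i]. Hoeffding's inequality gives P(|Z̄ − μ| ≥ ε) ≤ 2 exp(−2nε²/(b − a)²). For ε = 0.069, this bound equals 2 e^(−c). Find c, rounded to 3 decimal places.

c = 2nε²/(b − a)² = 2·4263·0.069² / 1² = 40.5923.

40.592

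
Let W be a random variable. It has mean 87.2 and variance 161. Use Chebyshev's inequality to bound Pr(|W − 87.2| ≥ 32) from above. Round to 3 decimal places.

0.157

Chebyshev: Pr(|W − μ| ≥ t) ≤ Var(W)/t².
Bound = 161 / 1024 = 0.1572.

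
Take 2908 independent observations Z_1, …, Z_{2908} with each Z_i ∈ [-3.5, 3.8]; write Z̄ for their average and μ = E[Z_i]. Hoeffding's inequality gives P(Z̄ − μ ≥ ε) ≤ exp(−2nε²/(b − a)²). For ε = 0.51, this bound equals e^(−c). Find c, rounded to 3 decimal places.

c = 2nε²/(b − a)² = 2·2908·0.51² / 7.3² = 28.3870.

28.387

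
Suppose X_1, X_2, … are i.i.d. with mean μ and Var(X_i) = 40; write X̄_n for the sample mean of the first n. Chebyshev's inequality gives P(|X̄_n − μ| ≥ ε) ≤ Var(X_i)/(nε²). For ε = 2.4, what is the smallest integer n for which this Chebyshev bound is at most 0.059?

118

Require 40/(n·2.4²) ≤ 0.059, i.e. n ≥ 40/(0.059·2.4²) = 117.702.
The smallest integer n is 118.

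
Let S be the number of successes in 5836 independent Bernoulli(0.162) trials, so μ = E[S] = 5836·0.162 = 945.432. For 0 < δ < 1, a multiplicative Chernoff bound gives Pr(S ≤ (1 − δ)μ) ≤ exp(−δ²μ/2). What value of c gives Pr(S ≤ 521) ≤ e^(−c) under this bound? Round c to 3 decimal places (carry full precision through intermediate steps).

Write 521 = (1 − δ)μ, so δ = 1 − 521/945.432 = 0.4489292…
Then the exponent is δ²μ/2 = (μ − 521)²/(2μ) = 95.269952.

95.270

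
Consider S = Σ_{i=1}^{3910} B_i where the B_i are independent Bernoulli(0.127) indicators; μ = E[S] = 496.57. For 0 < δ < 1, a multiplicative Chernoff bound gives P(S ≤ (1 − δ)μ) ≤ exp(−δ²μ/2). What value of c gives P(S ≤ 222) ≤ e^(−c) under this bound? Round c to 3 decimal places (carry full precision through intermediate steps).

Write 222 = (1 − δ)μ, so δ = 1 − 222/496.57 = 0.5529331…
Then the exponent is δ²μ/2 = (μ − 222)²/(2μ) = 75.909424.

75.909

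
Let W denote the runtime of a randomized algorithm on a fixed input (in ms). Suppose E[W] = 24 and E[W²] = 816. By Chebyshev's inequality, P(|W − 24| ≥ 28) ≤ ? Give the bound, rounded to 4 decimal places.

Var(W) = E[W²] − (E[W])² = 816 − 576 = 240.
Chebyshev's inequality: P(|W − μ| ≥ t) ≤ Var(W)/t² = 240/784 = 0.3061.

0.3061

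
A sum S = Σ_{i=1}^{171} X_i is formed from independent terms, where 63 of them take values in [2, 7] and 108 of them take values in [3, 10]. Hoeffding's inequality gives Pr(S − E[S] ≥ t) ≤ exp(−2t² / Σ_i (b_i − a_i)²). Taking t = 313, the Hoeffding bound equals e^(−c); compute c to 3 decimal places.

28.533

Σ(b_i − a_i)² = 63·5² + 108·7² = 6867.
c = 2t² / 6867 = 2·313² / 6867 = 28.5333.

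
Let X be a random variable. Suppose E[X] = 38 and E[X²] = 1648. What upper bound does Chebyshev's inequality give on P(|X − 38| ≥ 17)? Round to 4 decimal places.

Var(X) = E[X²] − (E[X])² = 1648 − 1444 = 204.
Chebyshev's inequality: P(|X − μ| ≥ t) ≤ Var(X)/t² = 204/289 = 0.7059.

0.7059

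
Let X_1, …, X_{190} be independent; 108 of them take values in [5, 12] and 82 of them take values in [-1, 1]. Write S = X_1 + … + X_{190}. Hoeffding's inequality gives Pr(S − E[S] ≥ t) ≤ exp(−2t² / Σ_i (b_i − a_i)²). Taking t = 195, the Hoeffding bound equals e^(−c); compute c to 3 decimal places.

13.532

Σ(b_i − a_i)² = 108·7² + 82·2² = 5620.
c = 2t² / 5620 = 2·195² / 5620 = 13.5320.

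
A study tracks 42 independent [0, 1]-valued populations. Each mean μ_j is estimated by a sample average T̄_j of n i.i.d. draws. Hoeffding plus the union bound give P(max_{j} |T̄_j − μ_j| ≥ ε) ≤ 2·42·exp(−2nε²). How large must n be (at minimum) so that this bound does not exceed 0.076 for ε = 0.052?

Need 2·42·exp(−2nε²) ≤ 0.076, i.e. exp(−2nε²) ≤ 0.076/84.
So 2nε² ≥ ln(84/0.076) = 7.007839.
Hence n ≥ 7.007839/(2·0.052²) = 1295.828.
The smallest integer n is 1296.

1296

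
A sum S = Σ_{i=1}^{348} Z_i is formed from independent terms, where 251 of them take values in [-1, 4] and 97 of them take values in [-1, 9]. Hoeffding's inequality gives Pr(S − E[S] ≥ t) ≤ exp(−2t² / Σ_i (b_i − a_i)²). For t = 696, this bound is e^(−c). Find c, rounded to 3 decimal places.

60.647

Σ(b_i − a_i)² = 251·5² + 97·10² = 15975.
c = 2t² / 15975 = 2·696² / 15975 = 60.6468.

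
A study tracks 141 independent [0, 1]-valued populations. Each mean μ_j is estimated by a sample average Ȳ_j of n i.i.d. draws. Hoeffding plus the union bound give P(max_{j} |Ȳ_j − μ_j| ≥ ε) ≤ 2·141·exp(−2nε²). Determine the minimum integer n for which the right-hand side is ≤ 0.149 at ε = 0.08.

590

Need 2·141·exp(−2nε²) ≤ 0.149, i.e. exp(−2nε²) ≤ 0.149/282.
So 2nε² ≥ ln(282/0.149) = 7.545716.
Hence n ≥ 7.545716/(2·0.08²) = 589.509.
The smallest integer n is 590.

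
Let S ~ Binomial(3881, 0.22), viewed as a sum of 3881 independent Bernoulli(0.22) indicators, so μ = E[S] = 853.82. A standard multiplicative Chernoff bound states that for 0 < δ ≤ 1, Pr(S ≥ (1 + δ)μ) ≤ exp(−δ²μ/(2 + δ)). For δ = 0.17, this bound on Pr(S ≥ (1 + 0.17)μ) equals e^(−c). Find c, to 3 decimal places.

c = δ²μ/(2 + δ) = 0.17²·853.82/(2 + 0.17) = 11.3712.

11.371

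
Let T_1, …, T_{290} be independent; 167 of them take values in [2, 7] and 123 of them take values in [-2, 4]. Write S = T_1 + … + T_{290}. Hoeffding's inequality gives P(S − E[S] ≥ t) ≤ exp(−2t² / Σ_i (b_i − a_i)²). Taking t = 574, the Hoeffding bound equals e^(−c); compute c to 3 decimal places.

Σ(b_i − a_i)² = 167·5² + 123·6² = 8603.
c = 2t² / 8603 = 2·574² / 8603 = 76.5956.

76.596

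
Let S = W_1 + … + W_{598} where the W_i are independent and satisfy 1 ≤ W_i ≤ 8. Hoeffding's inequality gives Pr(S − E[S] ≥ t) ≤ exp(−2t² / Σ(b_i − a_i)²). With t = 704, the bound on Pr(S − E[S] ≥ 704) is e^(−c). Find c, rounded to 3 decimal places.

33.828

Σ(b_i − a_i)² = 598·(7)² = 29302.
c = 2t²/29302 = 2·704²/29302 = 33.8281.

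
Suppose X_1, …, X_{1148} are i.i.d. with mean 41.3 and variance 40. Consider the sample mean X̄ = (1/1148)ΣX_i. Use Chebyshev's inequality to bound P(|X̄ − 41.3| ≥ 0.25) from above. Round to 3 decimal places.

0.557

Var(X̄) = Var(X_i)/n = 40/1148 = 0.034843.
Chebyshev: P(|X̄ − 41.3| ≥ 0.25) ≤ Var(X̄)/(0.25)² = 40/(1148·0.25²) = 0.5575.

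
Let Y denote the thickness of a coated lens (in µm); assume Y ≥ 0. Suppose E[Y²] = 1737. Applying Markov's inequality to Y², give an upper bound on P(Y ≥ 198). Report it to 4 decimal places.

Since Y ≥ 0, the event {Y ≥ 198} is the same as {Y² ≥ 39204}.
Markov's inequality applied to Y² gives P(Y² ≥ 39204) ≤ E[Y²]/39204 = 1737/39204 = 0.0443.

0.0443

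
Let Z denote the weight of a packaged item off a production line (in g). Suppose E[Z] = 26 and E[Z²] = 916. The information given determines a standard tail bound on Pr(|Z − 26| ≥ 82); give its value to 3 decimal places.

0.036

The first two moments determine the variance, so Chebyshev's inequality is the sharpest standard bound available.
Var(Z) = E[Z²] − (E[Z])² = 916 − 676 = 240.
Chebyshev's inequality: Pr(|Z − μ| ≥ t) ≤ Var(Z)/t² = 240/6724 = 0.0357.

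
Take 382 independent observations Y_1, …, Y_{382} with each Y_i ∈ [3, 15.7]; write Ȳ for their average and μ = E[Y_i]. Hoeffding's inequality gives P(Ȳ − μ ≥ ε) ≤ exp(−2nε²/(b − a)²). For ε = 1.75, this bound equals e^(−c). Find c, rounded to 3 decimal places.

c = 2nε²/(b − a)² = 2·382·1.75² / 12.7² = 14.5065.

14.506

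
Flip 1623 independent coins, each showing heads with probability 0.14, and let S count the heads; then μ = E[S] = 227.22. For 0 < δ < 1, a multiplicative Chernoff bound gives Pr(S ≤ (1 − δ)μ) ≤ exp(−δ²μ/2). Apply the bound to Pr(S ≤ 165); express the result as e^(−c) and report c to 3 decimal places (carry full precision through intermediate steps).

8.519

Write 165 = (1 − δ)μ, so δ = 1 − 165/227.22 = 0.2738315…
Then the exponent is δ²μ/2 = (μ − 165)²/(2μ) = 8.518899.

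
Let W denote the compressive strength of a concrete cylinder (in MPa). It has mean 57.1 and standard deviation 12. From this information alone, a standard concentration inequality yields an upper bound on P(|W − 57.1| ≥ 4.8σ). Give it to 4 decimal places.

Mean and variance are known, so Chebyshev's inequality applies.
Chebyshev: P(|W − μ| ≥ t) ≤ Var(W)/t².
Var(W) = σ² = 12² = 144.
t = 4.8·12 = 57.6.
Bound = 144 / 3317.76 = 0.0434.

0.0434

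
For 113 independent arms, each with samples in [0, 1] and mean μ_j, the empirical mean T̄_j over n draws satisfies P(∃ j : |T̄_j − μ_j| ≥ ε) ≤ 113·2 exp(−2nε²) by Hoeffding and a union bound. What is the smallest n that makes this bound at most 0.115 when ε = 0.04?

2370

Need 2·113·exp(−2nε²) ≤ 0.115, i.e. exp(−2nε²) ≤ 0.115/226.
So 2nε² ≥ ln(226/0.115) = 7.583358.
Hence n ≥ 7.583358/(2·0.04²) = 2369.799.
The smallest integer n is 2370.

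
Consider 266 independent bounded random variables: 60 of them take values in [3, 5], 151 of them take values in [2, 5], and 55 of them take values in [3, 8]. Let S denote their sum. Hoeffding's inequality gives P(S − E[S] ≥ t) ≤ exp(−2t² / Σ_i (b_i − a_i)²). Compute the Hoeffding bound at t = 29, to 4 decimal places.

Σ(b_i − a_i)² = 60·2² + 151·3² + 55·5² = 2974.
Exponent = 2·29² / 2974 = 0.56557.
Bound = exp(−0.56557) = 0.56804.

0.5680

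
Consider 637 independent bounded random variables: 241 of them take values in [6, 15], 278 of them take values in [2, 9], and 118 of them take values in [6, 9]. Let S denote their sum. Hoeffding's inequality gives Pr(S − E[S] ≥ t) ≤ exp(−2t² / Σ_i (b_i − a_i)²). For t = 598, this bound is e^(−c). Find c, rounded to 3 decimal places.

Σ(b_i − a_i)² = 241·9² + 278·7² + 118·3² = 34205.
c = 2t² / 34205 = 2·598² / 34205 = 20.9095.

20.909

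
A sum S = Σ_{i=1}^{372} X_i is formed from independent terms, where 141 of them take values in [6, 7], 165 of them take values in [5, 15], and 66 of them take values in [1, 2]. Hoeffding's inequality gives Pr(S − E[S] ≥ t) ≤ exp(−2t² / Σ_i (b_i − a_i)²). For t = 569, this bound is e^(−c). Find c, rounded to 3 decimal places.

38.758

Σ(b_i − a_i)² = 141·1² + 165·10² + 66·1² = 16707.
c = 2t² / 16707 = 2·569² / 16707 = 38.7575.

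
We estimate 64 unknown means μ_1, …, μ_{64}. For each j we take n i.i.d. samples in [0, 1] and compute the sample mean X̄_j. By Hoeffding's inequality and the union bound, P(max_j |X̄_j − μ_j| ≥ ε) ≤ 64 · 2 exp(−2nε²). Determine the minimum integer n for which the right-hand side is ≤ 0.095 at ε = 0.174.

120

Need 2·64·exp(−2nε²) ≤ 0.095, i.e. exp(−2nε²) ≤ 0.095/128.
So 2nε² ≥ ln(128/0.095) = 7.205909.
Hence n ≥ 7.205909/(2·0.174²) = 119.004.
The smallest integer n is 120.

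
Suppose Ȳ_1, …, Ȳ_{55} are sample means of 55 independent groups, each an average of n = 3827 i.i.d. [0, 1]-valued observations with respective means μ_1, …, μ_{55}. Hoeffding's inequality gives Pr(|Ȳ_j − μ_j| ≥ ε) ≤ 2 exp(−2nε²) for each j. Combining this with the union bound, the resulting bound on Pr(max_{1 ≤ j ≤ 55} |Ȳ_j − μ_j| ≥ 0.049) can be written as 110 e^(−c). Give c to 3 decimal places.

Union bound over the 55 events: Pr(max_{1 ≤ j ≤ 55} |Ȳ_j − μ_j| ≥ 0.049) ≤ 55·2·exp(−2nε²) = 110 exp(−2·3827·0.049²).
So c = 2·3827·0.049² = 18.3773.

18.377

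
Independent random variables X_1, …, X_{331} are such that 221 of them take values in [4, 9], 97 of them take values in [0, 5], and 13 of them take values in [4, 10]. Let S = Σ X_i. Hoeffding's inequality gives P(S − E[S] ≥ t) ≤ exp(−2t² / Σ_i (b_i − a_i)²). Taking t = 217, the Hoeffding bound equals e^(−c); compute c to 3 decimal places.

Σ(b_i − a_i)² = 221·5² + 97·5² + 13·6² = 8418.
c = 2t² / 8418 = 2·217² / 8418 = 11.1877.

11.188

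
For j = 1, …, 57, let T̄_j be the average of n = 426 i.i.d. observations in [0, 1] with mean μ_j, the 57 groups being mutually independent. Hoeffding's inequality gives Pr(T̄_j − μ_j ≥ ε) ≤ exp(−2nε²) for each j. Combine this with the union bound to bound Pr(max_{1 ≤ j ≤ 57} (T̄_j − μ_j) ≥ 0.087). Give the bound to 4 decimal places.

0.0902

Per-experiment Hoeffding bound: exp(−2·426·0.087²) = exp(−6.44879) = 0.0015824.
Union bound over 57 events: 57·0.0015824 = 0.09020.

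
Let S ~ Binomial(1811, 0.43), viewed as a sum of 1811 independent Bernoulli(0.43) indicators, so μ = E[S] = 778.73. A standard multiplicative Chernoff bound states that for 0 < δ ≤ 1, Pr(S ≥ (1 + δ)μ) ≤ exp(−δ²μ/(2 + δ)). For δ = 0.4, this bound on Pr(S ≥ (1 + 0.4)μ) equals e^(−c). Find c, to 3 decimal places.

51.915

c = δ²μ/(2 + δ) = 0.4²·778.73/(2 + 0.4) = 51.9153.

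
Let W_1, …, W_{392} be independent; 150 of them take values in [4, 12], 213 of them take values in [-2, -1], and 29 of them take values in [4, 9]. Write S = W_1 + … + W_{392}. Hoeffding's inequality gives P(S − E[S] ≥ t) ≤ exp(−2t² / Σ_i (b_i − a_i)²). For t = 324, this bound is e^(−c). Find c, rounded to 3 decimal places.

19.923

Σ(b_i − a_i)² = 150·8² + 213·1² + 29·5² = 10538.
c = 2t² / 10538 = 2·324² / 10538 = 19.9233.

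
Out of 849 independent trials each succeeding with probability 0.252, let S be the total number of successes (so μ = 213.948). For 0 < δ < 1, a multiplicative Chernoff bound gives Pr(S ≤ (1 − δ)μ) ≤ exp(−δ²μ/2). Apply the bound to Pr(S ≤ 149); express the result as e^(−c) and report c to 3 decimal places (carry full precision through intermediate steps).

Write 149 = (1 − δ)μ, so δ = 1 − 149/213.948 = 0.3035691…
Then the exponent is δ²μ/2 = (μ − 149)²/(2μ) = 9.858103.

9.858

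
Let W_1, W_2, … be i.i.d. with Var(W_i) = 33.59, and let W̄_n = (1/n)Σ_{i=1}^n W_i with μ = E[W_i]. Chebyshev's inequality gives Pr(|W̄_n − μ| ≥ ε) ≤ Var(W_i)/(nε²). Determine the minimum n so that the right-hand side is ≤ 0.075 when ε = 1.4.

Require 33.59/(n·1.4²) ≤ 0.075, i.e. n ≥ 33.59/(0.075·1.4²) = 228.503.
The smallest integer n is 229.

229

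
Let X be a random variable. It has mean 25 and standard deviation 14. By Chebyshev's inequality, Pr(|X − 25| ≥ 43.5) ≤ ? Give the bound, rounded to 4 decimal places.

Chebyshev: Pr(|X − μ| ≥ t) ≤ Var(X)/t².
Var(X) = σ² = 14² = 196.
Bound = 196 / 1892.25 = 0.1036.

0.1036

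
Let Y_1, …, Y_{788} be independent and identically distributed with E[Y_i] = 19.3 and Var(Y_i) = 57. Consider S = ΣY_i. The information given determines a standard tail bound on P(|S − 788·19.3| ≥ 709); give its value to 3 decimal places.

With mean and variance of each term known, Chebyshev's inequality bounds the deviation of the sum (or sample mean).
Var(S) = n·Var(Y_i) = 788·57 = 44916.
Chebyshev: P(|S − 788·19.3| ≥ 709) ≤ Var(S)/709² = 44916/502681 = 0.0894.

0.089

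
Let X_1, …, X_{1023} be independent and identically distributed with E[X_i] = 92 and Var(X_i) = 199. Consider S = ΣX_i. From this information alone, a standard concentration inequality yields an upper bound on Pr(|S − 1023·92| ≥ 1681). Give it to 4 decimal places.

0.0720

With mean and variance of each term known, Chebyshev's inequality bounds the deviation of the sum (or sample mean).
Var(S) = n·Var(X_i) = 1023·199 = 203577.
Chebyshev: Pr(|S − 1023·92| ≥ 1681) ≤ Var(S)/1681² = 203577/2825761 = 0.0720.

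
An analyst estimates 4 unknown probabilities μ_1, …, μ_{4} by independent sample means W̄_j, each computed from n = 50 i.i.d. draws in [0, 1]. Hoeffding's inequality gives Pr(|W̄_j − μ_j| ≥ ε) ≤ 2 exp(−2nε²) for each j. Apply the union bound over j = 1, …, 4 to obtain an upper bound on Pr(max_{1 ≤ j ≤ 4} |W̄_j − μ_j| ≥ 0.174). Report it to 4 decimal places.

Per-experiment Hoeffding bound: 2·exp(−2·50·0.174²) = 2·exp(−3.02760) = 0.096863.
Union bound over 4 events: 4·0.096863 = 0.38745.

0.3875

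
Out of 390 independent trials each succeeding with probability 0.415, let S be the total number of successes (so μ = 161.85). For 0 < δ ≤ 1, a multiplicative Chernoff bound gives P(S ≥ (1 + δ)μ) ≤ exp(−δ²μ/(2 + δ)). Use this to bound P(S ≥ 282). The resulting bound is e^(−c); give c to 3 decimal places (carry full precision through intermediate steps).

32.525

Write 282 = (1 + δ)μ, so δ = 282/161.85 − 1 = 0.742354…
Then the exponent is δ²μ/(2 + δ) = (282 − μ)² / (μ·(2 + δ)) = 32.524552.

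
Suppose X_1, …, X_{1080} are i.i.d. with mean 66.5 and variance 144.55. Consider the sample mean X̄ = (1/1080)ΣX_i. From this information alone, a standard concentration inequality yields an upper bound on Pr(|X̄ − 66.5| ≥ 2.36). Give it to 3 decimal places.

0.024

With mean and variance of each term known, Chebyshev's inequality bounds the deviation of the sum (or sample mean).
Var(X̄) = Var(X_i)/n = 144.55/1080 = 0.13384.
Chebyshev: Pr(|X̄ − 66.5| ≥ 2.36) ≤ Var(X̄)/(2.36)² = 144.55/(1080·2.36²) = 0.0240.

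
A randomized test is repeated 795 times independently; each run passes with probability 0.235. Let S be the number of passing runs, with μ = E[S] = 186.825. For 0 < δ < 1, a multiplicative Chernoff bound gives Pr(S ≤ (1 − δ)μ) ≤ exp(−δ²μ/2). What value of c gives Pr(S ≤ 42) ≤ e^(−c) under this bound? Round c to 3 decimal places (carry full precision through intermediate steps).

Write 42 = (1 − δ)μ, so δ = 1 − 42/186.825 = 0.7751907…
Then the exponent is δ²μ/2 = (μ − 42)²/(2μ) = 56.133496.

56.133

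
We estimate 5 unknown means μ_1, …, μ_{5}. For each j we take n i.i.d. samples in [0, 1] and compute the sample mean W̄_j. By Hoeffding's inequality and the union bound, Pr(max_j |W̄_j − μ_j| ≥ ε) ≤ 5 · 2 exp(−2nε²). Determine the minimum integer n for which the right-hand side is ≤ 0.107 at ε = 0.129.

Need 2·5·exp(−2nε²) ≤ 0.107, i.e. exp(−2nε²) ≤ 0.107/10.
So 2nε² ≥ ln(10/0.107) = 4.537512.
Hence n ≥ 4.537512/(2·0.129²) = 136.335.
The smallest integer n is 137.

137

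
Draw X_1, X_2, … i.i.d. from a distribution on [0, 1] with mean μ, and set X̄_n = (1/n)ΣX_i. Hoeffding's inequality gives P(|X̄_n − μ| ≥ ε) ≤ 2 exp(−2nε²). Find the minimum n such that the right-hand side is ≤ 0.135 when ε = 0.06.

375

Require 2·exp(−2nε²) ≤ 0.135, i.e. 2nε² ≥ ln(2/0.135) = 2.695628.
So n ≥ 2.695628 / (2·0.06²) = 374.393.
The smallest integer n is 375.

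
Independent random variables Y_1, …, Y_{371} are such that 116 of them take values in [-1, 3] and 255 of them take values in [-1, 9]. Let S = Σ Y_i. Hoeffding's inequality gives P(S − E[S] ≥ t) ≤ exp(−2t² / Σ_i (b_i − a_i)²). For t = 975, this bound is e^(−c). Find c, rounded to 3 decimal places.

Σ(b_i − a_i)² = 116·4² + 255·10² = 27356.
c = 2t² / 27356 = 2·975² / 27356 = 69.5003.

69.500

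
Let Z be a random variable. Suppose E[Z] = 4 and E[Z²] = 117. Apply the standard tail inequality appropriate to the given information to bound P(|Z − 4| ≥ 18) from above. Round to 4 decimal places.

0.3117

The first two moments determine the variance, so Chebyshev's inequality is the sharpest standard bound available.
Var(Z) = E[Z²] − (E[Z])² = 117 − 16 = 101.
Chebyshev's inequality: P(|Z − μ| ≥ t) ≤ Var(Z)/t² = 101/324 = 0.3117.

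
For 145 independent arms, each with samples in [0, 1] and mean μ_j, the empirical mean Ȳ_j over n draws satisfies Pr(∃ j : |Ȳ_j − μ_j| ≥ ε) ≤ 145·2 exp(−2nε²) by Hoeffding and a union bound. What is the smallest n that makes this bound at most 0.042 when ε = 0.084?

627

Need 2·145·exp(−2nε²) ≤ 0.042, i.e. exp(−2nε²) ≤ 0.042/290.
So 2nε² ≥ ln(290/0.042) = 8.839967.
Hence n ≥ 8.839967/(2·0.084²) = 626.415.
The smallest integer n is 627.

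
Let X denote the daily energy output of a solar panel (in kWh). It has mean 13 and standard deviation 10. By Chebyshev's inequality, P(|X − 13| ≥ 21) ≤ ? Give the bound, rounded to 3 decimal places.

Chebyshev: P(|X − μ| ≥ t) ≤ Var(X)/t².
Var(X) = σ² = 10² = 100.
Bound = 100 / 441 = 0.2268.

0.227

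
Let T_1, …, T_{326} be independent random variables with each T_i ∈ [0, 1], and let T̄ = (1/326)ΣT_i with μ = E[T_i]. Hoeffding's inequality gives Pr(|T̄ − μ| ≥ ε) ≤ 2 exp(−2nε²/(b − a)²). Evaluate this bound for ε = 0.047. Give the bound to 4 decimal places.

0.4737

Exponent: 2nε²/(b − a)² = 2·326·0.047² / 1² = 1.44027.
Bound = 2·exp(−1.44027) = 0.47373.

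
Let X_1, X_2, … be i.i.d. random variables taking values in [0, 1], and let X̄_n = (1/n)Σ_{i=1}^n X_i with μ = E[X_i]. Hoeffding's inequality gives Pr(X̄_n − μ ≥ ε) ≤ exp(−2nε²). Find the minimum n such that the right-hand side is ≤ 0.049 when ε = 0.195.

40

Require exp(−2nε²) ≤ 0.049, i.e. 2nε² ≥ ln(1/0.049) = 3.015935.
So n ≥ 3.015935 / (2·0.195²) = 39.657.
The smallest integer n is 40.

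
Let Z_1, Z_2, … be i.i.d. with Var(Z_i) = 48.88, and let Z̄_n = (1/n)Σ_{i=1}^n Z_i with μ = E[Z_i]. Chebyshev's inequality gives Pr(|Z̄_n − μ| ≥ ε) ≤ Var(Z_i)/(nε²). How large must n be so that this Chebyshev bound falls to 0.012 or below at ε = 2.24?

Require 48.88/(n·2.24²) ≤ 0.012, i.e. n ≥ 48.88/(0.012·2.24²) = 811.809.
The smallest integer n is 812.

812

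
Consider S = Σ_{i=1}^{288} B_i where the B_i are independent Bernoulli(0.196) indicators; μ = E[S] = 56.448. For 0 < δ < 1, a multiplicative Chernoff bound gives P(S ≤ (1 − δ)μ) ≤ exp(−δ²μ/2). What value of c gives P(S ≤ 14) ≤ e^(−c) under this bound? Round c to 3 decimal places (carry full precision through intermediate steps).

Write 14 = (1 − δ)μ, so δ = 1 − 14/56.448 = 0.7519841…
Then the exponent is δ²μ/2 = (μ − 14)²/(2μ) = 15.960111.

15.960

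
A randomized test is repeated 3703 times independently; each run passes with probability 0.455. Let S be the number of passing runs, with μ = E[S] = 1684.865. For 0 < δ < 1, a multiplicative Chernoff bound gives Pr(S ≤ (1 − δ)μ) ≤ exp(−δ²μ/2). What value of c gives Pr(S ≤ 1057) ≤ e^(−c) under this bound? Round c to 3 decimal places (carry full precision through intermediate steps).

Write 1057 = (1 − δ)μ, so δ = 1 − 1057/1684.865 = 0.37265…
Then the exponent is δ²μ/2 = (μ − 1057)²/(2μ) = 116.986957.

116.987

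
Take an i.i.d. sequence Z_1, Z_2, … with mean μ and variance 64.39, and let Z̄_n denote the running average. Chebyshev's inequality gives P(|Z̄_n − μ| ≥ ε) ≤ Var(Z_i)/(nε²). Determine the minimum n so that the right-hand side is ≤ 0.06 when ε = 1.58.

Require 64.39/(n·1.58²) ≤ 0.06, i.e. n ≥ 64.39/(0.06·1.58²) = 429.886.
The smallest integer n is 430.

430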